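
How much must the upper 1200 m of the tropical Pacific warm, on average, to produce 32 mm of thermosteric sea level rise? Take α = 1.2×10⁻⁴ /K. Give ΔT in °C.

ΔT = Δh/(αH) = 0.032 / (1.2×10⁻⁴ × 1200) ≈ 0.2222 °C

about 0.22 °C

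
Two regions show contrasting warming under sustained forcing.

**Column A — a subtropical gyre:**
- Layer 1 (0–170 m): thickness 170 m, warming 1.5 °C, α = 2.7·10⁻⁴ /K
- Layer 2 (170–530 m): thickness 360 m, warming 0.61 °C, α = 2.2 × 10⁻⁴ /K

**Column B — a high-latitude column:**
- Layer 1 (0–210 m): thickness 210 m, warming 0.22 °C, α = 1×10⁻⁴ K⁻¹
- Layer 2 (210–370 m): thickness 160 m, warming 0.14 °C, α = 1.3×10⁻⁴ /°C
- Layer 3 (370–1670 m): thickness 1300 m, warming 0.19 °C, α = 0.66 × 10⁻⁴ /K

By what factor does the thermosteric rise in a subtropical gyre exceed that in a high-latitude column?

A Layer 1: 170 × 2.7×10⁻⁴ × 1.5 = 0.06885 m
A 170–530 m: 0.61 × 360 × 2.2×10⁻⁴ = 0.048312 m
A total: 0.117162 m
B 1×10⁻⁴ × 0.22 × 210 = 0.00462 m
B Layer 2: 1.3×10⁻⁴ × 160 × 0.14 = 0.002912 m
B Layer 3: 0.66×10⁻⁴ × 1300 × 0.19 = 0.016302 m
B total: 0.023834 m
Ratio: 0.117162 / 0.023834 ≈ 4.916

a factor of 4.9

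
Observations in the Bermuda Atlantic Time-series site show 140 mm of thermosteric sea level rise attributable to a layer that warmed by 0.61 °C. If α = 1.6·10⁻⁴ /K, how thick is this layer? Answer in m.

H = Δh/(αΔT) = 0.14 / (1.6×10⁻⁴ × 0.61) ≈ 1434 m

about 1430 m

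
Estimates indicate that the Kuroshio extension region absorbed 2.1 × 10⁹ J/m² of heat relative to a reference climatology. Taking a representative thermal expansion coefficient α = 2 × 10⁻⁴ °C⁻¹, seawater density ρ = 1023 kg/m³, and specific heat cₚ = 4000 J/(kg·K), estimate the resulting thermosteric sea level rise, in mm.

Δh = 103 mm

Δh = αQ/(ρcₚ) = 2×10⁻⁴ × 2.1×10⁹ / (1023 × 4000) ≈ 0.10264 m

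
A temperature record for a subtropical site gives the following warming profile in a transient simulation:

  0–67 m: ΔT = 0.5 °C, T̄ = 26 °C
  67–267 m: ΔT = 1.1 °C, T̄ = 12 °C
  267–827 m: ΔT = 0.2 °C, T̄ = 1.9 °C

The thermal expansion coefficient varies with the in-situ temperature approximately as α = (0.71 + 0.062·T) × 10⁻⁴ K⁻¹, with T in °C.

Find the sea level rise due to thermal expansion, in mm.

Layer 1: α = (0.71 + 0.062×26)×10⁻⁴ = 2.322×10⁻⁴ K⁻¹
Layer 2: α = (0.71 + 0.062×12)×10⁻⁴ = 1.454×10⁻⁴ K⁻¹
Layer 3: α = (0.71 + 0.062×1.9)×10⁻⁴ = 0.8278×10⁻⁴ K⁻¹
0–67 m: 0.5 × 67 × 2.322×10⁻⁴ = 0.0077787 m
1.1 × 200 × 1.454×10⁻⁴ = 0.031988 m
Layer 3: 0.8278×10⁻⁴ × 0.2 × 560 = 0.00927136 m
Δh = 0.0077787 + 0.031988 + 0.00927136 = 0.04903806 m

49.0 mm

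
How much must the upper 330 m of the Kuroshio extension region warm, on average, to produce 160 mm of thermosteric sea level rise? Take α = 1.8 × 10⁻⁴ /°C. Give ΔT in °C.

2.69 °C

ΔT = Δh/(αH) = 0.16 / (1.8×10⁻⁴ × 330) ≈ 2.694 °C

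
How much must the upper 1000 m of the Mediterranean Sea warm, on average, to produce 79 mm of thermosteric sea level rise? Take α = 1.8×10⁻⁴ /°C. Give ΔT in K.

0.439 K

ΔT = Δh/(αH) = 0.079 / (1.8×10⁻⁴ × 1000) ≈ 0.4389 K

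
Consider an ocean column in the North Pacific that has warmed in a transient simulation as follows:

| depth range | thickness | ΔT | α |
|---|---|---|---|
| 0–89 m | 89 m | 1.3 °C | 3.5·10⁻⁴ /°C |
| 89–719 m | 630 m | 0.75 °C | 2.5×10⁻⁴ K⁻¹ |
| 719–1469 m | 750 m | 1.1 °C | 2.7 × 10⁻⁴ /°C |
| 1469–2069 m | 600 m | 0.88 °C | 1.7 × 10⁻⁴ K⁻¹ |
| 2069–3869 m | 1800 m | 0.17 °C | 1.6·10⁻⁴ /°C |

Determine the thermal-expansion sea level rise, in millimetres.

Layer 1: 3.5×10⁻⁴ × 1.3 × 89 = 0.040495 m
0.75 × 2.5×10⁻⁴ × 630 = 0.118125 m
719–1469 m: 2.7×10⁻⁴ × 750 × 1.1 = 0.22275 m
0.88 × 1.7×10⁻⁴ × 600 = 0.08976 m
Layer 5: 0.17 × 1800 × 1.6×10⁻⁴ = 0.04896 m
Δh = 0.040495 + 0.118125 + 0.22275 + 0.08976 + 0.04896 = 0.52009 m ≈ 520 mm

Δh ≈ 520 mm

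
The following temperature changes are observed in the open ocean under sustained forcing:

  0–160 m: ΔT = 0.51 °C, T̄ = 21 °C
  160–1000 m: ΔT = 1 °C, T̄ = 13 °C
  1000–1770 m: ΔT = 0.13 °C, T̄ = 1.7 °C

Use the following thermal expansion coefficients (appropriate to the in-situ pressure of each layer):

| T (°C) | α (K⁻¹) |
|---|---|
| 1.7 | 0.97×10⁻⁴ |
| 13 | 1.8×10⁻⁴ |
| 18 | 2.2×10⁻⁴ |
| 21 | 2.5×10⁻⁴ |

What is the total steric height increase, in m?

Layer 1 at 21 °C → α = 2.5×10⁻⁴ K⁻¹
Layer 2 at 13 °C → α = 1.8×10⁻⁴ K⁻¹
Layer 3 at 1.7 °C → α = 0.97×10⁻⁴ K⁻¹
0–160 m: 160 × 0.51 × 2.5×10⁻⁴ = 0.02040 m
Layer 2: 1.8×10⁻⁴ × 1 × 840 = 0.15120 m
0.97×10⁻⁴ × 0.13 × 770 = 0.0097097 m
Δh = 0.02040 + 0.15120 + 0.0097097 = 0.1813097 m

Δh = 0.18 m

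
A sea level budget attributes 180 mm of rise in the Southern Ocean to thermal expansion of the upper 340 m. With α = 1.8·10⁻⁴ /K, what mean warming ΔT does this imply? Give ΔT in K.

ΔT = Δh/(αH) = 0.18 / (1.8×10⁻⁴ × 340) ≈ 2.941 K

ΔT ≈ 2.9 K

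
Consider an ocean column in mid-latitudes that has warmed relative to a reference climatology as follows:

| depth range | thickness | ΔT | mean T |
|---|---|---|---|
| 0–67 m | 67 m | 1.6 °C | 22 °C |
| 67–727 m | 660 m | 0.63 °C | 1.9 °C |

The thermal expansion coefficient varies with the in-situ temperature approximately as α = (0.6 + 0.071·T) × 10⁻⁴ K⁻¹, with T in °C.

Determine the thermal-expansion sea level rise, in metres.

Layer 1: α = (0.6 + 0.071×22)×10⁻⁴ = 2.162×10⁻⁴ K⁻¹
Layer 2: α = (0.6 + 0.071×1.9)×10⁻⁴ = 0.7349×10⁻⁴ K⁻¹
0–67 m: 1.6 × 67 × 2.162×10⁻⁴ = 0.02317664 m
0.7349×10⁻⁴ × 660 × 0.63 = 0.030557142 m
Δh = 0.02317664 + 0.030557142 = 0.053733782 m

about 0.0537 m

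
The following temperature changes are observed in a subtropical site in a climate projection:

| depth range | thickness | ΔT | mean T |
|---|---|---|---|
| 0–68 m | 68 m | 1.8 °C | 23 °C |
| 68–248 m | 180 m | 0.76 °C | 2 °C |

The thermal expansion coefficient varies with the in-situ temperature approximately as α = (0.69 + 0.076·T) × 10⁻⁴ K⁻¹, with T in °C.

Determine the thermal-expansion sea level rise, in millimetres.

Layer 1: α = (0.69 + 0.076×23)×10⁻⁴ = 2.438×10⁻⁴ K⁻¹
Layer 2: α = (0.69 + 0.076×2)×10⁻⁴ = 0.842×10⁻⁴ K⁻¹
Layer 1: 1.8 × 68 × 2.438×10⁻⁴ = 0.02984112 m
180 × 0.842×10⁻⁴ × 0.76 = 0.01151856 m
Δh = 0.02984112 + 0.01151856 = 0.04135968 m ≈ 41 mm

41 mm of thermosteric rise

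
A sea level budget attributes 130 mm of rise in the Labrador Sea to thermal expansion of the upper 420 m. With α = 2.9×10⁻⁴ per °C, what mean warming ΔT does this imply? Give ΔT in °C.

ΔT = Δh/(αH) = 0.13 / (2.9×10⁻⁴ × 420) ≈ 1.067 °C

about 1.1 °C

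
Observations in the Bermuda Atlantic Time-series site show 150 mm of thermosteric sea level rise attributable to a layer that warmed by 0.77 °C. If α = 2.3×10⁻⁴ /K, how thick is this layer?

H = Δh/(αΔT) = 0.15 / (2.3×10⁻⁴ × 0.77) ≈ 847.0 m

about 850 m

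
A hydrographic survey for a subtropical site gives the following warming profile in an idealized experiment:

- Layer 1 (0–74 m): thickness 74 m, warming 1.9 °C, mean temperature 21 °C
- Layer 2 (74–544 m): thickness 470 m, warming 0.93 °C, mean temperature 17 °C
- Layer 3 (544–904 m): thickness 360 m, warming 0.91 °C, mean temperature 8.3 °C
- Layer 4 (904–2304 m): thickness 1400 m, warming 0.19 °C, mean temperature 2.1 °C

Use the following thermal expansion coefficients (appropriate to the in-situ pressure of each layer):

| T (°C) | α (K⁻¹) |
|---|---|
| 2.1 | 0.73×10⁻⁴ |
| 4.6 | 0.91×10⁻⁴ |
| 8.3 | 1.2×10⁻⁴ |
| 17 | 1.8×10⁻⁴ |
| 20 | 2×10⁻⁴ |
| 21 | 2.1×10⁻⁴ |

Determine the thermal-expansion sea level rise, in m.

Layer 1 at 21 °C → α = 2.1×10⁻⁴ K⁻¹
Layer 2 at 17 °C → α = 1.8×10⁻⁴ K⁻¹
Layer 3 at 8.3 °C → α = 1.2×10⁻⁴ K⁻¹
Layer 4 at 2.1 °C → α = 0.73×10⁻⁴ K⁻¹
2.1×10⁻⁴ × 1.9 × 74 = 0.029526 m
0.93 × 1.8×10⁻⁴ × 470 = 0.078678 m
544–904 m: 360 × 1.2×10⁻⁴ × 0.91 = 0.039312 m
Layer 4: 0.73×10⁻⁴ × 1400 × 0.19 = 0.019418 m
Δh = 0.029526 + 0.078678 + 0.039312 + 0.019418 = 0.166934 m

0.17 m of thermosteric rise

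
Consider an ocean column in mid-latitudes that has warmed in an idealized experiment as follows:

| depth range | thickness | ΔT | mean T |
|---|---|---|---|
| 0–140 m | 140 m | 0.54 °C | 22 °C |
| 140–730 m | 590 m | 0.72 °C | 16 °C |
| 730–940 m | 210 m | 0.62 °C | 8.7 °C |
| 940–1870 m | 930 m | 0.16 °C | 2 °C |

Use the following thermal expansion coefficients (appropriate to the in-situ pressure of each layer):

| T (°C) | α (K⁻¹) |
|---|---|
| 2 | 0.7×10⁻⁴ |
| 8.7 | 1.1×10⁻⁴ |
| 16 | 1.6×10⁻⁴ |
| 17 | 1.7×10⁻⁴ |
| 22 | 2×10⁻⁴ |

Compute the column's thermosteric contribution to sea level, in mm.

Δh ≈ 108 mm

Layer 1 at 22 °C → α = 2×10⁻⁴ K⁻¹
Layer 2 at 16 °C → α = 1.6×10⁻⁴ K⁻¹
Layer 3 at 8.7 °C → α = 1.1×10⁻⁴ K⁻¹
Layer 4 at 2 °C → α = 0.7×10⁻⁴ K⁻¹
Layer 1: 0.54 × 2×10⁻⁴ × 140 = 0.01512 m
1.6×10⁻⁴ × 0.72 × 590 = 0.067968 m
Layer 3: 210 × 0.62 × 1.1×10⁻⁴ = 0.014322 m
Layer 4: 0.16 × 930 × 0.7×10⁻⁴ = 0.010416 m
Δh = 0.01512 + 0.067968 + 0.014322 + 0.010416 = 0.107826 m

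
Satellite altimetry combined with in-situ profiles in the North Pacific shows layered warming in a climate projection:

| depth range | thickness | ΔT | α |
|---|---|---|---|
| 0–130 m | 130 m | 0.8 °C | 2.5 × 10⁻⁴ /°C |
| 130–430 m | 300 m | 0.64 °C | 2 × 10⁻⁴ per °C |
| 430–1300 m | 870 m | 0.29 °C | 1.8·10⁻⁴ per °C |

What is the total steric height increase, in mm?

0–130 m: 2.5×10⁻⁴ × 130 × 0.8 = 0.02600 m
130–430 m: 2×10⁻⁴ × 300 × 0.64 = 0.03840 m
430–1300 m: 1.8×10⁻⁴ × 0.29 × 870 = 0.045414 m
Δh = 0.02600 + 0.03840 + 0.045414 = 0.109814 m

about 110 mm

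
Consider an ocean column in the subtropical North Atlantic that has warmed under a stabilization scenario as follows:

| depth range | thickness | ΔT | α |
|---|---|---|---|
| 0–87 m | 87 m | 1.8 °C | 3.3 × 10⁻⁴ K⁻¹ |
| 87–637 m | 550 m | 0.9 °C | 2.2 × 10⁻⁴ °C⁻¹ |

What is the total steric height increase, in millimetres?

Δh = 161 mm

3.3×10⁻⁴ × 87 × 1.8 = 0.051678 m
87–637 m: 550 × 2.2×10⁻⁴ × 0.9 = 0.10890 m
Δh = 0.051678 + 0.10890 = 0.160578 m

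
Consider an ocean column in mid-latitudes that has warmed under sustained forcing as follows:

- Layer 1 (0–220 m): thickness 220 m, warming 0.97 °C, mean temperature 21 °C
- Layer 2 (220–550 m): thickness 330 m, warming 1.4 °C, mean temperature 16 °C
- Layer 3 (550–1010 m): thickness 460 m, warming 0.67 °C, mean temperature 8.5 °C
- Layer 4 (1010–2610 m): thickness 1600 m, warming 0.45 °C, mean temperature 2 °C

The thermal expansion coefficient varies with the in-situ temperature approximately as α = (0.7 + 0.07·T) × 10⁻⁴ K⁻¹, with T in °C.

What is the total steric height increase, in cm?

Layer 1: α = (0.7 + 0.07×21)×10⁻⁴ = 2.17×10⁻⁴ K⁻¹
Layer 2: α = (0.7 + 0.07×16)×10⁻⁴ = 1.82×10⁻⁴ K⁻¹
Layer 3: α = (0.7 + 0.07×8.5)×10⁻⁴ = 1.295×10⁻⁴ K⁻¹
Layer 4: α = (0.7 + 0.07×2)×10⁻⁴ = 0.84×10⁻⁴ K⁻¹
0–220 m: 2.17×10⁻⁴ × 220 × 0.97 = 0.0463078 m
330 × 1.82×10⁻⁴ × 1.4 = 0.084084 m
Layer 3: 1.295×10⁻⁴ × 0.67 × 460 = 0.0399119 m
Layer 4: 0.84×10⁻⁴ × 0.45 × 1600 = 0.06048 m
Δh = 0.0463078 + 0.084084 + 0.0399119 + 0.06048 = 0.2307837 m

about 23.1 cm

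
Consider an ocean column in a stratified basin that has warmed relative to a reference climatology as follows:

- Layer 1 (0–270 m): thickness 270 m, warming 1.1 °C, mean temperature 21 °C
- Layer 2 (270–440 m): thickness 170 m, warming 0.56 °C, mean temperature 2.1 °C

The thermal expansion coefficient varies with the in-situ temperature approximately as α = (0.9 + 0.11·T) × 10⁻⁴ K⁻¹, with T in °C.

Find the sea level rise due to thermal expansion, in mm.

110 mm

Layer 1: α = (0.9 + 0.11×21)×10⁻⁴ = 3.21×10⁻⁴ K⁻¹
Layer 2: α = (0.9 + 0.11×2.1)×10⁻⁴ = 1.131×10⁻⁴ K⁻¹
Layer 1: 1.1 × 3.21×10⁻⁴ × 270 = 0.095337 m
1.131×10⁻⁴ × 170 × 0.56 = 0.01076712 m
Δh = 0.095337 + 0.01076712 = 0.10610412 m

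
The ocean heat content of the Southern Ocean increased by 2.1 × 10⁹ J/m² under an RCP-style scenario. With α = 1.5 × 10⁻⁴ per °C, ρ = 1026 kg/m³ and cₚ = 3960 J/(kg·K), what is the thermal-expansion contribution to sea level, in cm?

Δh = 7.75 cm

Δh = αQ/(ρcₚ) = 1.5×10⁻⁴ × 2.1×10⁹ / (1026 × 3960) ≈ 0.07753 m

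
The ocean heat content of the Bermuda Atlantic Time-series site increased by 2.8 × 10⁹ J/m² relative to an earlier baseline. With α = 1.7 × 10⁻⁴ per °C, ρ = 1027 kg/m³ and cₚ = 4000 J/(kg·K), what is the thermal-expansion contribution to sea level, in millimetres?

Δh = αQ/(ρcₚ) = 1.7×10⁻⁴ × 2.8×10⁹ / (1027 × 4000) ≈ 0.11587 m

116 mm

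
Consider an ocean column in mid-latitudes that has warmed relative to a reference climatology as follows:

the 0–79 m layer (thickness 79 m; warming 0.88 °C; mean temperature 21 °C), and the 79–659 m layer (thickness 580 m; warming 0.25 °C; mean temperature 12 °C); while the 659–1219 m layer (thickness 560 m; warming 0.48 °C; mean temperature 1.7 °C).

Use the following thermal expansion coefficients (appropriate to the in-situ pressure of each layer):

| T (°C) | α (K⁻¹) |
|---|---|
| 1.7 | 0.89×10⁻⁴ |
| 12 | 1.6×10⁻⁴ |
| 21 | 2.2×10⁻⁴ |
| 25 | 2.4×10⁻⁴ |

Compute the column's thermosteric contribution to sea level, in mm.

about 62.4 mm

Layer 1 at 21 °C → α = 2.2×10⁻⁴ K⁻¹
Layer 2 at 12 °C → α = 1.6×10⁻⁴ K⁻¹
Layer 3 at 1.7 °C → α = 0.89×10⁻⁴ K⁻¹
79 × 2.2×10⁻⁴ × 0.88 = 0.0152944 m
79–659 m: 0.25 × 580 × 1.6×10⁻⁴ = 0.02320 m
Layer 3: 0.48 × 560 × 0.89×10⁻⁴ = 0.0239232 m
Δh = 0.0152944 + 0.02320 + 0.0239232 = 0.0624176 m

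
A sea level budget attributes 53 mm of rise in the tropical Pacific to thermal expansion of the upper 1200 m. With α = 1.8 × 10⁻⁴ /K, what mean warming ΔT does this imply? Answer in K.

ΔT = Δh/(αH) = 0.053 / (1.8×10⁻⁴ × 1200) ≈ 0.2454 K

0.245 K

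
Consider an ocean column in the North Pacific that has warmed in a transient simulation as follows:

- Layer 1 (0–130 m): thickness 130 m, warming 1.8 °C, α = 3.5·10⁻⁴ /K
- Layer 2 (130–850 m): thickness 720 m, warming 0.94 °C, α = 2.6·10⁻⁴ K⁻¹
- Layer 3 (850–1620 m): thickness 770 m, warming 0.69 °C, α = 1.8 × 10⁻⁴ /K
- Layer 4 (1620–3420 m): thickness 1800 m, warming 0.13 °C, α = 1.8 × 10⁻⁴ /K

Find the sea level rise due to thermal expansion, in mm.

about 396 mm

Layer 1: 130 × 1.8 × 3.5×10⁻⁴ = 0.08190 m
Layer 2: 2.6×10⁻⁴ × 720 × 0.94 = 0.175968 m
Layer 3: 0.69 × 770 × 1.8×10⁻⁴ = 0.095634 m
0.13 × 1800 × 1.8×10⁻⁴ = 0.04212 m
Δh = 0.08190 + 0.175968 + 0.095634 + 0.04212 = 0.395622 m ≈ 396 mm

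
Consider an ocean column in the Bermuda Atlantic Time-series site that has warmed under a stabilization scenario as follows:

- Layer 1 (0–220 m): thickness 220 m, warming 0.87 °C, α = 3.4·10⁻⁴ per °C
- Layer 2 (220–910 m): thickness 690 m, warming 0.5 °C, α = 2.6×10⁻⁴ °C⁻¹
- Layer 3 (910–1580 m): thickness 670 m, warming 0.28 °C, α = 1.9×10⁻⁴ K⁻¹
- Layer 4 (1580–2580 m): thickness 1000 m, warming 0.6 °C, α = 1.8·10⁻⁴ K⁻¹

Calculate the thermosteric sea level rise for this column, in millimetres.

0–220 m: 220 × 0.87 × 3.4×10⁻⁴ = 0.065076 m
Layer 2: 2.6×10⁻⁴ × 690 × 0.5 = 0.08970 m
910–1580 m: 670 × 1.9×10⁻⁴ × 0.28 = 0.035644 m
1.8×10⁻⁴ × 1000 × 0.6 = 0.10800 m
Δh = 0.065076 + 0.08970 + 0.035644 + 0.10800 = 0.29842 m

Δh ≈ 298 mm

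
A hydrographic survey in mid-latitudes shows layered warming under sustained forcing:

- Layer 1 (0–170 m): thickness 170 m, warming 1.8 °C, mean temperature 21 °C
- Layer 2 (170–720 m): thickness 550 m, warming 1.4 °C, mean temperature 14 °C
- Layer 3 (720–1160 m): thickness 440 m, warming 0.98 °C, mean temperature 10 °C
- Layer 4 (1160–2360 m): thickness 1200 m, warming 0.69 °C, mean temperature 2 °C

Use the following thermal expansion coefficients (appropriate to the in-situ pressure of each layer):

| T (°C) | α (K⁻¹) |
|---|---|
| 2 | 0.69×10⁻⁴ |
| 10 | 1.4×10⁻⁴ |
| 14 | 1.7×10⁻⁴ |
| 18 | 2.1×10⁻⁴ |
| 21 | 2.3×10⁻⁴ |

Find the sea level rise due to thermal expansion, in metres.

Layer 1 at 21 °C → α = 2.3×10⁻⁴ K⁻¹
Layer 2 at 14 °C → α = 1.7×10⁻⁴ K⁻¹
Layer 3 at 10 °C → α = 1.4×10⁻⁴ K⁻¹
Layer 4 at 2 °C → α = 0.69×10⁻⁴ K⁻¹
Layer 1: 2.3×10⁻⁴ × 1.8 × 170 = 0.07038 m
550 × 1.4 × 1.7×10⁻⁴ = 0.13090 m
720–1160 m: 440 × 0.98 × 1.4×10⁻⁴ = 0.060368 m
1200 × 0.69×10⁻⁴ × 0.69 = 0.057132 m
Δh = 0.07038 + 0.13090 + 0.060368 + 0.057132 = 0.31878 m

0.319 m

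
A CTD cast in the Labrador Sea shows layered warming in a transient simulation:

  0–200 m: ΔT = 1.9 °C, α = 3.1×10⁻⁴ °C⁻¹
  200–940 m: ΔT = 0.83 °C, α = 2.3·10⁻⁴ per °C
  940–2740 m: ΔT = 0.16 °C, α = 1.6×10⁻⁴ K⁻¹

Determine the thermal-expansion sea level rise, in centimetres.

3.1×10⁻⁴ × 1.9 × 200 = 0.11780 m
Layer 2: 0.83 × 2.3×10⁻⁴ × 740 = 0.141266 m
1.6×10⁻⁴ × 0.16 × 1800 = 0.04608 m
Δh = 0.11780 + 0.141266 + 0.04608 = 0.305146 m

about 30.5 cm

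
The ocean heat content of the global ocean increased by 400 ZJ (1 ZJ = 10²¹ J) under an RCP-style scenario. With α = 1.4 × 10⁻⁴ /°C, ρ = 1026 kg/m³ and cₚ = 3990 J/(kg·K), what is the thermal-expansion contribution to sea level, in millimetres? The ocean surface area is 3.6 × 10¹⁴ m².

Δh = 38.0 mm

Per unit area: Q = 400×10²¹ / (3.6×10¹⁴) ≈ 1.111×10⁹ J/m²
Δh = αQ/(ρcₚ) = 1.4×10⁻⁴ × 1.111×10⁹ / (1026 × 3990) ≈ 0.037995 m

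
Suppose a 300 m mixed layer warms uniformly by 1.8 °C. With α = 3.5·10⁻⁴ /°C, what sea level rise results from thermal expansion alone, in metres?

Δh = αΔT·H = 3.5×10⁻⁴ × 1.8 × 300 = 0.18900 m

0.19 m of thermosteric rise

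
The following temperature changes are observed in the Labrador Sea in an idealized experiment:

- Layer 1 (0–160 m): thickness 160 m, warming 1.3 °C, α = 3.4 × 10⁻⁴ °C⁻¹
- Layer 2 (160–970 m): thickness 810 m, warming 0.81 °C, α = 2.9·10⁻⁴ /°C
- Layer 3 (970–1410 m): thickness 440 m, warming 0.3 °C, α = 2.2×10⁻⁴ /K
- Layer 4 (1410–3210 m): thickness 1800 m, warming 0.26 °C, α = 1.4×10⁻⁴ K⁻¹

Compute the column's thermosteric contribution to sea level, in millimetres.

1.3 × 160 × 3.4×10⁻⁴ = 0.07072 m
2.9×10⁻⁴ × 0.81 × 810 = 0.190269 m
0.3 × 440 × 2.2×10⁻⁴ = 0.02904 m
1410–3210 m: 0.26 × 1.4×10⁻⁴ × 1800 = 0.06552 m
Δh = 0.07072 + 0.190269 + 0.02904 + 0.06552 = 0.355549 m ≈ 356 mm

356 mm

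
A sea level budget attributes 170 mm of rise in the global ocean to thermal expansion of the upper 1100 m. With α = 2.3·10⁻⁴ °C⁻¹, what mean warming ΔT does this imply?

about 0.672 °C

ΔT = Δh/(αH) = 0.17 / (2.3×10⁻⁴ × 1100) ≈ 0.6719 °C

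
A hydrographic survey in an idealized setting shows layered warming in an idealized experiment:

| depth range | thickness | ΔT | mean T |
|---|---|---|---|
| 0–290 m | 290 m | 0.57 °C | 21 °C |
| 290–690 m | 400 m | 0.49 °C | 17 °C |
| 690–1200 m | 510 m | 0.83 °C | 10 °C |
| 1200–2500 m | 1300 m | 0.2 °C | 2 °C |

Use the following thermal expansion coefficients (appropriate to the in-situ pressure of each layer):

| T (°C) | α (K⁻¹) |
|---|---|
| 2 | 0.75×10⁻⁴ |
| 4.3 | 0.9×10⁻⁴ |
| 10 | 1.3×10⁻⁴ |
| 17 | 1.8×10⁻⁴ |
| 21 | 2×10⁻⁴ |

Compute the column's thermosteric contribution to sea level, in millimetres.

Layer 1 at 21 °C → α = 2×10⁻⁴ K⁻¹
Layer 2 at 17 °C → α = 1.8×10⁻⁴ K⁻¹
Layer 3 at 10 °C → α = 1.3×10⁻⁴ K⁻¹
Layer 4 at 2 °C → α = 0.75×10⁻⁴ K⁻¹
290 × 0.57 × 2×10⁻⁴ = 0.03306 m
0.49 × 1.8×10⁻⁴ × 400 = 0.03528 m
690–1200 m: 1.3×10⁻⁴ × 0.83 × 510 = 0.055029 m
1200–2500 m: 0.2 × 1300 × 0.75×10⁻⁴ = 0.01950 m
Δh = 0.03306 + 0.03528 + 0.055029 + 0.01950 = 0.142869 m ≈ 140 mm

140 mm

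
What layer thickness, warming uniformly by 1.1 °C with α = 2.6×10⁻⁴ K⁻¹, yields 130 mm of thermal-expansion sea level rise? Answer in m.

H = Δh/(αΔT) = 0.13 / (2.6×10⁻⁴ × 1.1) ≈ 454.5 m

455 m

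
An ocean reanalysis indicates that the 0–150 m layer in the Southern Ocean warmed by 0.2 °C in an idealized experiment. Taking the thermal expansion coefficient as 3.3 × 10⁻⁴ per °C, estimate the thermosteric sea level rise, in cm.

Δh = αΔT·H = 3.3×10⁻⁴ × 0.2 × 150 = 0.00990 m

Δh = 0.990 cm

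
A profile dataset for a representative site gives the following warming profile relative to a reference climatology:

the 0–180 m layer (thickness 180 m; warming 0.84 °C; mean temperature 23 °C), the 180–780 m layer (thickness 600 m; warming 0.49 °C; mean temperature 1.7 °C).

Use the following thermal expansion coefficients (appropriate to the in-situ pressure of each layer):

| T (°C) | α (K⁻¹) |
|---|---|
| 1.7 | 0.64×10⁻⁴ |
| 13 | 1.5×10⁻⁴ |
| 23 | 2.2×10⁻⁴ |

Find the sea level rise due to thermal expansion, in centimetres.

5.21 cm

Layer 1 at 23 °C → α = 2.2×10⁻⁴ K⁻¹
Layer 2 at 1.7 °C → α = 0.64×10⁻⁴ K⁻¹
Layer 1: 0.84 × 180 × 2.2×10⁻⁴ = 0.033264 m
0.64×10⁻⁴ × 600 × 0.49 = 0.018816 m
Δh = 0.033264 + 0.018816 = 0.05208 m ≈ 5.21 cm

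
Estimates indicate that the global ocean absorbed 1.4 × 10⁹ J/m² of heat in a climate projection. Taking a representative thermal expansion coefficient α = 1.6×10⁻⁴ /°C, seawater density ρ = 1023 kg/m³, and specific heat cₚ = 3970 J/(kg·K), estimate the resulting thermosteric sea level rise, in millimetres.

55 mm of thermosteric rise

Δh = αQ/(ρcₚ) = 1.6×10⁻⁴ × 1.4×10⁹ / (1023 × 3970) ≈ 0.055155 m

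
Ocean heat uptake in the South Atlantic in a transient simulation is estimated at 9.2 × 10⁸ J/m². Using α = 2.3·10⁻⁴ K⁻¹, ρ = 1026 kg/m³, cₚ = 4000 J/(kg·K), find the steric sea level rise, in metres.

Δh = αQ/(ρcₚ) = 2.3×10⁻⁴ × 9.2×10⁸ / (1026 × 4000) ≈ 0.051559 m

0.0516 m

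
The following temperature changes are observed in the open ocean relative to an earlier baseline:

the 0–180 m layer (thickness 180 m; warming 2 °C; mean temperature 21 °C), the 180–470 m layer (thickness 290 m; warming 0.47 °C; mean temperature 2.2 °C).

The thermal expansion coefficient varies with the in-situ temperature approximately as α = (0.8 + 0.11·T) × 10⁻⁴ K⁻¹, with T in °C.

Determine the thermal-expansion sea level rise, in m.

Layer 1: α = (0.8 + 0.11×21)×10⁻⁴ = 3.11×10⁻⁴ K⁻¹
Layer 2: α = (0.8 + 0.11×2.2)×10⁻⁴ = 1.042×10⁻⁴ K⁻¹
Layer 1: 180 × 3.11×10⁻⁴ × 2 = 0.11196 m
180–470 m: 290 × 1.042×10⁻⁴ × 0.47 = 0.01420246 m
Δh = 0.11196 + 0.01420246 = 0.12616246 m

0.126 m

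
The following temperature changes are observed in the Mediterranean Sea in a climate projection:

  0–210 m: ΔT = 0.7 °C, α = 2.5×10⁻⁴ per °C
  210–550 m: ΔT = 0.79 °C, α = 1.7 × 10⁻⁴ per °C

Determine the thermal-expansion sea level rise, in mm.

82.4 mm

0–210 m: 2.5×10⁻⁴ × 210 × 0.7 = 0.03675 m
1.7×10⁻⁴ × 0.79 × 340 = 0.045662 m
Δh = 0.03675 + 0.045662 = 0.082412 m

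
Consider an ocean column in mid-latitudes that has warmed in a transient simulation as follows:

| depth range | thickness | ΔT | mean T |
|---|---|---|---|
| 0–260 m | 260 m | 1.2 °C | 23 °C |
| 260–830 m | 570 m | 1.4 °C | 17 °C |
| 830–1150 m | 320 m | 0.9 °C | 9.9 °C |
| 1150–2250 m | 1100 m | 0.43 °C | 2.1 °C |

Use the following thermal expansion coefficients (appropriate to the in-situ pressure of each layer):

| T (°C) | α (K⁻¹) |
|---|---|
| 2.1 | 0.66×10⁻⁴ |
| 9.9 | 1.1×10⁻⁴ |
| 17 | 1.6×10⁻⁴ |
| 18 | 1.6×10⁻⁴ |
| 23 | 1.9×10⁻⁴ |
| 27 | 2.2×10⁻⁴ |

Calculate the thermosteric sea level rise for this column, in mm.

Δh ≈ 250 mm

Layer 1 at 23 °C → α = 1.9×10⁻⁴ K⁻¹
Layer 2 at 17 °C → α = 1.6×10⁻⁴ K⁻¹
Layer 3 at 9.9 °C → α = 1.1×10⁻⁴ K⁻¹
Layer 4 at 2.1 °C → α = 0.66×10⁻⁴ K⁻¹
0–260 m: 1.2 × 260 × 1.9×10⁻⁴ = 0.05928 m
Layer 2: 570 × 1.6×10⁻⁴ × 1.4 = 0.12768 m
0.9 × 1.1×10⁻⁴ × 320 = 0.03168 m
Layer 4: 0.66×10⁻⁴ × 0.43 × 1100 = 0.031218 m
Δh = 0.05928 + 0.12768 + 0.03168 + 0.031218 = 0.249858 m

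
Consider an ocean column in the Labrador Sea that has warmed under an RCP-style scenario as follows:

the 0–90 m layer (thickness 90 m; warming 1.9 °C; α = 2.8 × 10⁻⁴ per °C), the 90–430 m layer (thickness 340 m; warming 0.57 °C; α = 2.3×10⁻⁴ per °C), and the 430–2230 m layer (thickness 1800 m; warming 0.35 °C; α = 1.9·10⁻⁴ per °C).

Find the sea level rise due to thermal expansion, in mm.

Layer 1: 2.8×10⁻⁴ × 90 × 1.9 = 0.04788 m
Layer 2: 340 × 0.57 × 2.3×10⁻⁴ = 0.044574 m
0.35 × 1800 × 1.9×10⁻⁴ = 0.11970 m
Δh = 0.04788 + 0.044574 + 0.11970 = 0.212154 m

about 210 mm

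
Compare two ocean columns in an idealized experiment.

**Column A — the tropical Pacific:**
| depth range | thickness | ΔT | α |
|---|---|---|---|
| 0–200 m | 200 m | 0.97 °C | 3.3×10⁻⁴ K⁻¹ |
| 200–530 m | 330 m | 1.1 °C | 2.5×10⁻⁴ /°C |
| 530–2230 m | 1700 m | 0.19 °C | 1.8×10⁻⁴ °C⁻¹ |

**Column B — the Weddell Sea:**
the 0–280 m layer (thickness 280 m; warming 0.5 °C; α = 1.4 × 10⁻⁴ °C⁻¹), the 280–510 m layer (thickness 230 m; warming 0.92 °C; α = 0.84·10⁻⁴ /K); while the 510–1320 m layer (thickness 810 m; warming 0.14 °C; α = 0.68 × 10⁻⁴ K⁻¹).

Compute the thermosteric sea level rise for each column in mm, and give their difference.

A 0–200 m: 0.97 × 200 × 3.3×10⁻⁴ = 0.06402 m
A Layer 2: 1.1 × 330 × 2.5×10⁻⁴ = 0.09075 m
A Layer 3: 0.19 × 1700 × 1.8×10⁻⁴ = 0.05814 m
A total: 0.21291 m
B 0–280 m: 0.5 × 280 × 1.4×10⁻⁴ = 0.01960 m
B Layer 2: 0.92 × 230 × 0.84×10⁻⁴ = 0.0177744 m
B 810 × 0.68×10⁻⁴ × 0.14 = 0.0077112 m
B total: 0.0450856 m
Difference: 0.21291 − 0.0450856 = 0.1678244 m

Δh_A ≈ 213 mm, Δh_B ≈ 45.1 mm; difference ≈ 168 mm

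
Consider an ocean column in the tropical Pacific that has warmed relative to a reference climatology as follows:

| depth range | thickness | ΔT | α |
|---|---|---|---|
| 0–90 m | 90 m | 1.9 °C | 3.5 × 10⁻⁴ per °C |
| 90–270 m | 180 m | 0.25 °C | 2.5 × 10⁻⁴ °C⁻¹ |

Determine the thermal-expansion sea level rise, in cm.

0–90 m: 3.5×10⁻⁴ × 90 × 1.9 = 0.05985 m
90–270 m: 180 × 2.5×10⁻⁴ × 0.25 = 0.01125 m
Δh = 0.05985 + 0.01125 = 0.07110 m

Δh ≈ 7.11 cm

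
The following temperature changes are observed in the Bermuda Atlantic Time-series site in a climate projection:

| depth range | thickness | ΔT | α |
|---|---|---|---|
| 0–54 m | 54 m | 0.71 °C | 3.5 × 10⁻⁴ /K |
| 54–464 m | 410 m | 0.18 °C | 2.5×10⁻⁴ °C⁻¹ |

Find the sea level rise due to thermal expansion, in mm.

about 32 mm

0–54 m: 0.71 × 54 × 3.5×10⁻⁴ = 0.013419 m
Layer 2: 0.18 × 410 × 2.5×10⁻⁴ = 0.01845 m
Δh = 0.013419 + 0.01845 = 0.031869 m ≈ 32 mm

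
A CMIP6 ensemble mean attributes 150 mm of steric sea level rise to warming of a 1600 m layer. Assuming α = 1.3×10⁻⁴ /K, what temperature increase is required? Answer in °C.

0.721 °C

ΔT = Δh/(αH) = 0.15 / (1.3×10⁻⁴ × 1600) ≈ 0.7212 °C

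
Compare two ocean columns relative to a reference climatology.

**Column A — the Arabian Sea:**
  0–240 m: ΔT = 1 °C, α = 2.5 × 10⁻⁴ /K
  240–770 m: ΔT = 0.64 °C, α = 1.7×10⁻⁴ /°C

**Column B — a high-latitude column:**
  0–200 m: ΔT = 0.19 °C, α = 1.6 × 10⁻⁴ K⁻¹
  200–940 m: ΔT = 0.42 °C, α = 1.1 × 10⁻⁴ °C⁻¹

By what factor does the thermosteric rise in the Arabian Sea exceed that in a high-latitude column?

A 240 × 2.5×10⁻⁴ × 1 = 0.06000 m
A 240–770 m: 0.64 × 530 × 1.7×10⁻⁴ = 0.057664 m
A total: 0.117664 m
B 0.19 × 200 × 1.6×10⁻⁴ = 0.00608 m
B 740 × 1.1×10⁻⁴ × 0.42 = 0.034188 m
B total: 0.040268 m
Ratio: 0.117664 / 0.040268 ≈ 2.922

a factor of 2.92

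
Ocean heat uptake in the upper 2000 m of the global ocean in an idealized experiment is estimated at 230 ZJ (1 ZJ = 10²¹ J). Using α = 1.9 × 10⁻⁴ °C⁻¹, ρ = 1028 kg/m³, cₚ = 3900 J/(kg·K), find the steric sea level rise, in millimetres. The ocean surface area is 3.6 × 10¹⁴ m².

30.3 mm of thermosteric rise

Per unit area: Q = 230×10²¹ / (3.6×10¹⁴) ≈ 6.389×10⁸ J/m²
Δh = αQ/(ρcₚ) = 1.9×10⁻⁴ × 6.389×10⁸ / (1028 × 3900) ≈ 0.030278 m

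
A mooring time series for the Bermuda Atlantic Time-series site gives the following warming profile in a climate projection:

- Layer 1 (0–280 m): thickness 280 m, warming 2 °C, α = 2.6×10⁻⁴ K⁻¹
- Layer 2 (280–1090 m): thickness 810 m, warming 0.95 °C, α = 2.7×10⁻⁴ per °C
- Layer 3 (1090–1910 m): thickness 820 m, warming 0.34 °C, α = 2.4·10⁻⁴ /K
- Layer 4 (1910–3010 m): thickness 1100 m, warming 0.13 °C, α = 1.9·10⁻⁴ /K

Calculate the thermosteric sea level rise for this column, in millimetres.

2 × 2.6×10⁻⁴ × 280 = 0.14560 m
810 × 2.7×10⁻⁴ × 0.95 = 0.207765 m
1090–1910 m: 0.34 × 820 × 2.4×10⁻⁴ = 0.066912 m
Layer 4: 0.13 × 1100 × 1.9×10⁻⁴ = 0.02717 m
Δh = 0.14560 + 0.207765 + 0.066912 + 0.02717 = 0.447447 m

450 mm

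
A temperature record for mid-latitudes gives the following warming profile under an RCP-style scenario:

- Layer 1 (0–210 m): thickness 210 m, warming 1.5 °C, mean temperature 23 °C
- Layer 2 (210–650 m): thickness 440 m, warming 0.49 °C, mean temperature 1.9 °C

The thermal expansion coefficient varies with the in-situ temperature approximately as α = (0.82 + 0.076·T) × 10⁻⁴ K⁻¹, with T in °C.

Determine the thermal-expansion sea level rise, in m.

Δh ≈ 0.10 m

Layer 1: α = (0.82 + 0.076×23)×10⁻⁴ = 2.568×10⁻⁴ K⁻¹
Layer 2: α = (0.82 + 0.076×1.9)×10⁻⁴ = 0.9644×10⁻⁴ K⁻¹
210 × 2.568×10⁻⁴ × 1.5 = 0.080892 m
0.49 × 0.9644×10⁻⁴ × 440 = 0.020792464 m
Δh = 0.080892 + 0.020792464 = 0.101684464 m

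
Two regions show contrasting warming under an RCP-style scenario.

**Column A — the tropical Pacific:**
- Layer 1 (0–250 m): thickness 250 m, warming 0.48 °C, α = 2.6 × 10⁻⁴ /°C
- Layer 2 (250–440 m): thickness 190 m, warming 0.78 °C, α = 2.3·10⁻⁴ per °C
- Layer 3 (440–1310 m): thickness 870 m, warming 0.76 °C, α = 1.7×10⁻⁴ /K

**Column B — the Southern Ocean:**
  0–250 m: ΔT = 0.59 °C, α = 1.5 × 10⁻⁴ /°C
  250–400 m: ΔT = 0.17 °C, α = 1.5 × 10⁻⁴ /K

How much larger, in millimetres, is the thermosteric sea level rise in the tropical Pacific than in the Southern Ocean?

Δh_A − Δh_B ≈ 150 mm

A Layer 1: 0.48 × 250 × 2.6×10⁻⁴ = 0.03120 m
A 250–440 m: 2.3×10⁻⁴ × 0.78 × 190 = 0.034086 m
A 440–1310 m: 0.76 × 870 × 1.7×10⁻⁴ = 0.112404 m
A total: 0.17769 m
B 250 × 1.5×10⁻⁴ × 0.59 = 0.022125 m
B Layer 2: 1.5×10⁻⁴ × 0.17 × 150 = 0.003825 m
B total: 0.02595 m
Difference: 0.17769 − 0.02595 = 0.15174 m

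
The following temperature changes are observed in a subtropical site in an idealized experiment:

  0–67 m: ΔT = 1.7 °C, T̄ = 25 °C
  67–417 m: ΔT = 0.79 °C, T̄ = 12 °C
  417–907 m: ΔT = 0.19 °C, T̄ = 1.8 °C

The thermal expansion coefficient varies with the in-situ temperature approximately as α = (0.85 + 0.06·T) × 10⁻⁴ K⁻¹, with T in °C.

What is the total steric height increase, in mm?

Δh ≈ 79 mm

Layer 1: α = (0.85 + 0.06×25)×10⁻⁴ = 2.35×10⁻⁴ K⁻¹
Layer 2: α = (0.85 + 0.06×12)×10⁻⁴ = 1.57×10⁻⁴ K⁻¹
Layer 3: α = (0.85 + 0.06×1.8)×10⁻⁴ = 0.958×10⁻⁴ K⁻¹
2.35×10⁻⁴ × 1.7 × 67 = 0.0267665 m
67–417 m: 350 × 1.57×10⁻⁴ × 0.79 = 0.0434105 m
Layer 3: 490 × 0.19 × 0.958×10⁻⁴ = 0.00891898 m
Δh = 0.0267665 + 0.0434105 + 0.00891898 = 0.07909598 m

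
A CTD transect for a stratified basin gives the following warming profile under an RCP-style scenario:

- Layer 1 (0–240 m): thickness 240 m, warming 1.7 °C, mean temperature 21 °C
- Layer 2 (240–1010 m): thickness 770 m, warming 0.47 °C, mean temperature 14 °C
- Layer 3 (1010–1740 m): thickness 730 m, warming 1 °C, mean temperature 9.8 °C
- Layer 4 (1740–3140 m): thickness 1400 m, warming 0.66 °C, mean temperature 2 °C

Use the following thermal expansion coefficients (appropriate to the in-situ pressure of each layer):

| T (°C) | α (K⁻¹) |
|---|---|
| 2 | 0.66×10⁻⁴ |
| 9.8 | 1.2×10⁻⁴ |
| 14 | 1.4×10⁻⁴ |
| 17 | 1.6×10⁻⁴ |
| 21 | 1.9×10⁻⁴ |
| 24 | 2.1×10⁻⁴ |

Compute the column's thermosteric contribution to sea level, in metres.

Layer 1 at 21 °C → α = 1.9×10⁻⁴ K⁻¹
Layer 2 at 14 °C → α = 1.4×10⁻⁴ K⁻¹
Layer 3 at 9.8 °C → α = 1.2×10⁻⁴ K⁻¹
Layer 4 at 2 °C → α = 0.66×10⁻⁴ K⁻¹
Layer 1: 1.7 × 240 × 1.9×10⁻⁴ = 0.07752 m
Layer 2: 770 × 0.47 × 1.4×10⁻⁴ = 0.050666 m
1.2×10⁻⁴ × 1 × 730 = 0.08760 m
1740–3140 m: 0.66 × 0.66×10⁻⁴ × 1400 = 0.060984 m
Δh = 0.07752 + 0.050666 + 0.08760 + 0.060984 = 0.27677 m ≈ 0.277 m

about 0.277 m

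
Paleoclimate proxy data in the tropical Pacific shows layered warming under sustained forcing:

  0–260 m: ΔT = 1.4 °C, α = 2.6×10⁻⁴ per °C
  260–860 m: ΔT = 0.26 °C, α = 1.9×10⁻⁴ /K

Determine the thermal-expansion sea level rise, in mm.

0–260 m: 2.6×10⁻⁴ × 260 × 1.4 = 0.09464 m
600 × 1.9×10⁻⁴ × 0.26 = 0.02964 m
Δh = 0.09464 + 0.02964 = 0.12428 m

Δh ≈ 124 mm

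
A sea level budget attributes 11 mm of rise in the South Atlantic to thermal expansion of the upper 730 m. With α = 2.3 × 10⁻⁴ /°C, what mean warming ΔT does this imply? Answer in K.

ΔT = Δh/(αH) = 0.011 / (2.3×10⁻⁴ × 730) ≈ 0.06552 K

0.0655 K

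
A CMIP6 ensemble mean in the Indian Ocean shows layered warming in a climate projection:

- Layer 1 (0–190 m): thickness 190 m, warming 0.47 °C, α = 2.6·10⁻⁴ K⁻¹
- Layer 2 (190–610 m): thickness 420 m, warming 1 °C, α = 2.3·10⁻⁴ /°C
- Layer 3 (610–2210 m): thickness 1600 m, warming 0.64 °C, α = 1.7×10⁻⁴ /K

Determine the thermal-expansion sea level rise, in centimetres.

Layer 1: 190 × 0.47 × 2.6×10⁻⁴ = 0.023218 m
190–610 m: 420 × 2.3×10⁻⁴ × 1 = 0.09660 m
610–2210 m: 0.64 × 1.7×10⁻⁴ × 1600 = 0.17408 m
Δh = 0.023218 + 0.09660 + 0.17408 = 0.293898 m

Δh ≈ 29 cm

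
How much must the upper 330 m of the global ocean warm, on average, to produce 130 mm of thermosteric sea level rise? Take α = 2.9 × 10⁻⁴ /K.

ΔT = Δh/(αH) = 0.13 / (2.9×10⁻⁴ × 330) ≈ 1.358 K

1.36 K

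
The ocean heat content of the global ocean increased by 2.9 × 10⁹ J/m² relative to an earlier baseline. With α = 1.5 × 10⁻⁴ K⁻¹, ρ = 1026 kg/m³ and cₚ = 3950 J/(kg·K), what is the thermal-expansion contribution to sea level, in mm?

110 mm of thermosteric rise

Δh = αQ/(ρcₚ) = 1.5×10⁻⁴ × 2.9×10⁹ / (1026 × 3950) ≈ 0.10734 m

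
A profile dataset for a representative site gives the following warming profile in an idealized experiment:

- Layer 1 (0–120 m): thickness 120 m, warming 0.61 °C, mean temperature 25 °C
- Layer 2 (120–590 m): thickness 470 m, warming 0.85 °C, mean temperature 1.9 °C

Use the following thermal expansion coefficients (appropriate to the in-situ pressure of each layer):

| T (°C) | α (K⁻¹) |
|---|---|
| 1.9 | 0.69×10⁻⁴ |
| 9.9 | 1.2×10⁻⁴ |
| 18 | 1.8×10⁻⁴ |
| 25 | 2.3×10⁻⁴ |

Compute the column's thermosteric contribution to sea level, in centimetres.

Layer 1 at 25 °C → α = 2.3×10⁻⁴ K⁻¹
Layer 2 at 1.9 °C → α = 0.69×10⁻⁴ K⁻¹
0–120 m: 120 × 0.61 × 2.3×10⁻⁴ = 0.016836 m
120–590 m: 0.85 × 0.69×10⁻⁴ × 470 = 0.0275655 m
Δh = 0.016836 + 0.0275655 = 0.0444015 m ≈ 4.44 cm

4.44 cm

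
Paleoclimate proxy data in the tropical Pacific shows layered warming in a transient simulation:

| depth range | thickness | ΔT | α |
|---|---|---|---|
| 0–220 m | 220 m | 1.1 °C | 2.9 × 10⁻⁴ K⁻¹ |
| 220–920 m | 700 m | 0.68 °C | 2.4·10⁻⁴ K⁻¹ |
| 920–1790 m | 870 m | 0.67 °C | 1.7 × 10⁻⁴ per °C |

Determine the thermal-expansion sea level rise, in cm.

1.1 × 220 × 2.9×10⁻⁴ = 0.07018 m
Layer 2: 0.68 × 700 × 2.4×10⁻⁴ = 0.11424 m
920–1790 m: 0.67 × 870 × 1.7×10⁻⁴ = 0.099093 m
Δh = 0.07018 + 0.11424 + 0.099093 = 0.283513 m ≈ 28.4 cm

Δh ≈ 28.4 cm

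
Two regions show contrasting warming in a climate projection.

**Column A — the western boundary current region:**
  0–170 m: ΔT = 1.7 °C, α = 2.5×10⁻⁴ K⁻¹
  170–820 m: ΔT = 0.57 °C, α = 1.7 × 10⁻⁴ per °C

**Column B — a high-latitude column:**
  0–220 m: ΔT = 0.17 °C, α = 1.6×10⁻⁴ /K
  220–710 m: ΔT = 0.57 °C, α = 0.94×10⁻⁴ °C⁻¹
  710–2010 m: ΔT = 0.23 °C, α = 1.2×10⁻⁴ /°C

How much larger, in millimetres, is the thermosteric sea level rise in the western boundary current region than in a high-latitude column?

A Layer 1: 170 × 1.7 × 2.5×10⁻⁴ = 0.07225 m
A Layer 2: 650 × 0.57 × 1.7×10⁻⁴ = 0.062985 m
A total: 0.135235 m
B 0.17 × 220 × 1.6×10⁻⁴ = 0.005984 m
B 220–710 m: 0.94×10⁻⁴ × 0.57 × 490 = 0.0262542 m
B 710–2010 m: 1300 × 0.23 × 1.2×10⁻⁴ = 0.03588 m
B total: 0.0681182 m
Difference: 0.135235 − 0.0681182 = 0.0671168 m

67 mm larger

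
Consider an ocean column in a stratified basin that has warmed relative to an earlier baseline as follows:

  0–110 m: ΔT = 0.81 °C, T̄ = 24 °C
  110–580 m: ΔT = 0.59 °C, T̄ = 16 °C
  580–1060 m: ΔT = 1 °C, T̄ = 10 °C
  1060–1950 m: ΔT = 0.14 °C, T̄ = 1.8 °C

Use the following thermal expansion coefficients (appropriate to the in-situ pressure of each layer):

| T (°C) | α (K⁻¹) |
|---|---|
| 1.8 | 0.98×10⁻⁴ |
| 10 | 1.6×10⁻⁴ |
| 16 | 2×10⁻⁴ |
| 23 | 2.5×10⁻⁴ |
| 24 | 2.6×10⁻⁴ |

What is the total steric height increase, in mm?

Layer 1 at 24 °C → α = 2.6×10⁻⁴ K⁻¹
Layer 2 at 16 °C → α = 2×10⁻⁴ K⁻¹
Layer 3 at 10 °C → α = 1.6×10⁻⁴ K⁻¹
Layer 4 at 1.8 °C → α = 0.98×10⁻⁴ K⁻¹
Layer 1: 110 × 0.81 × 2.6×10⁻⁴ = 0.023166 m
110–580 m: 470 × 0.59 × 2×10⁻⁴ = 0.05546 m
Layer 3: 480 × 1 × 1.6×10⁻⁴ = 0.07680 m
Layer 4: 0.14 × 0.98×10⁻⁴ × 890 = 0.0122108 m
Δh = 0.023166 + 0.05546 + 0.07680 + 0.0122108 = 0.1676368 m ≈ 168 mm

168 mm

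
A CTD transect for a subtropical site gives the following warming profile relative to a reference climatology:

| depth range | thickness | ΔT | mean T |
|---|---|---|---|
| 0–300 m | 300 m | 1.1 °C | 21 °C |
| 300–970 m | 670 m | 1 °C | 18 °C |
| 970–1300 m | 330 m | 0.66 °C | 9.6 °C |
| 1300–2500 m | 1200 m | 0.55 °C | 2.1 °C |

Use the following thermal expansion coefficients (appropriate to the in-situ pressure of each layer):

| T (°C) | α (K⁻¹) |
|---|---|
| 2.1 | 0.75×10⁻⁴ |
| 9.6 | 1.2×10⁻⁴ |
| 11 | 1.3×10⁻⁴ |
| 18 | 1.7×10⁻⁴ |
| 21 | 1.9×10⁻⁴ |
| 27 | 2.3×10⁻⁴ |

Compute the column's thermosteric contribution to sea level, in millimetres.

Δh = 250 mm

Layer 1 at 21 °C → α = 1.9×10⁻⁴ K⁻¹
Layer 2 at 18 °C → α = 1.7×10⁻⁴ K⁻¹
Layer 3 at 9.6 °C → α = 1.2×10⁻⁴ K⁻¹
Layer 4 at 2.1 °C → α = 0.75×10⁻⁴ K⁻¹
0–300 m: 1.9×10⁻⁴ × 1.1 × 300 = 0.06270 m
300–970 m: 1.7×10⁻⁴ × 1 × 670 = 0.11390 m
970–1300 m: 1.2×10⁻⁴ × 330 × 0.66 = 0.026136 m
Layer 4: 1200 × 0.75×10⁻⁴ × 0.55 = 0.04950 m
Δh = 0.06270 + 0.11390 + 0.026136 + 0.04950 = 0.252236 m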